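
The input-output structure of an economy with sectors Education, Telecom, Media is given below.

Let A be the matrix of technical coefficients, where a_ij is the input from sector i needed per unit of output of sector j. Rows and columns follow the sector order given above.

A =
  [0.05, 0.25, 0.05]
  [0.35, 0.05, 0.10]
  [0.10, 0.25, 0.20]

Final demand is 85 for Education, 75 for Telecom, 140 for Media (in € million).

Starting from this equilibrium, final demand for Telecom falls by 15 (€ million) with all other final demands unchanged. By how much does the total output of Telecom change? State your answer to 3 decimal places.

Δx_2 = -18.366

I − A =
  [   0.95    -0.25    -0.05]
  [  -0.35     0.95    -0.10]
  [  -0.10    -0.25     0.80]
Cofactors of I−A, C_ij = (−1)^(i+j)·(minor ij) (rows/columns in the sector order above):
  C_11 = (0.95)(0.80) − (-0.10)(-0.25) = 0.7350
  C_12 = −[(-0.35)(0.80) − (-0.10)(-0.10)] = 0.2900
  C_13 = (-0.35)(-0.25) − (0.95)(-0.10) = 0.1825
  C_21 = −[(-0.25)(0.80) − (-0.05)(-0.25)] = 0.2125
  C_22 = (0.95)(0.80) − (-0.05)(-0.10) = 0.7550
  C_23 = −[(0.95)(-0.25) − (-0.25)(-0.10)] = 0.2625
  C_31 = (-0.25)(-0.10) − (-0.05)(0.95) = 0.0725
  C_32 = −[(0.95)(-0.10) − (-0.05)(-0.35)] = 0.1125
  C_33 = (0.95)(0.95) − (-0.25)(-0.35) = 0.8150
det(I−A) = Σ_j (I−A)_1j·C_1j = (0.95)(0.7350) + (-0.25)(0.2900) + (-0.05)(0.1825) = 0.616625
adj(I−A) = Cᵀ =
  [ 0.7350   0.2125   0.0725]
  [ 0.2900   0.7550   0.1125]
  [ 0.1825   0.2625   0.8150]
(I − A)⁻¹ = adj(I−A) / det(I−A) ≈
  [   1.1920     0.3446     0.1176]
  [   0.4703     1.2244     0.1824]
  [   0.2960     0.4257     1.3217]
Δx = (I − A)⁻¹ Δd with Δd having -15 in the Telecom component and 0 elsewhere.
So Δx_2 = L_22 · (-15), where L_22 = adj(I−A)_22 / det(I−A) = 0.7550 / 0.616625.
Δx_2 = 0.7550 × (-15) / 0.616625 = -11.325 / 0.616625 ≈ -18.366.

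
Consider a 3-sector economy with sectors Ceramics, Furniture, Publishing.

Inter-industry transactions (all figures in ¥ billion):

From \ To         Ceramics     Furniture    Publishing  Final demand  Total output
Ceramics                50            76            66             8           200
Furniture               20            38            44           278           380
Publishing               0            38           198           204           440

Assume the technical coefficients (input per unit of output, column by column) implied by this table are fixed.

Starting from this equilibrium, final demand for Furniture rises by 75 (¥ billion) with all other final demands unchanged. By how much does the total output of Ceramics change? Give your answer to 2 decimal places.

Δx_1 = 26.69

Technical coefficients a_ij = z_ij / X_j:
  a_11 = 50/200 = 0.25, a_21 = 20/200 = 0.10, a_31 = 0/200 = 0.00
  a_12 = 76/380 = 0.20, a_22 = 38/380 = 0.10, a_32 = 38/380 = 0.10
  a_13 = 66/440 = 0.15, a_23 = 44/440 = 0.10, a_33 = 198/440 = 0.45
I − A =
  [   0.75    -0.20    -0.15]
  [  -0.10     0.90    -0.10]
  [   0.00    -0.10     0.55]
Cofactors of I−A, C_ij = (−1)^(i+j)·(minor ij) (rows/columns in the sector order above):
  C_11 = (0.90)(0.55) − (-0.10)(-0.10) = 0.4850
  C_12 = −[(-0.10)(0.55) − (-0.10)(0.00)] = 0.0550
  C_13 = (-0.10)(-0.10) − (0.90)(0.00) = 0.0100
  C_21 = −[(-0.20)(0.55) − (-0.15)(-0.10)] = 0.1250
  C_22 = (0.75)(0.55) − (-0.15)(0.00) = 0.4125
  C_23 = −[(0.75)(-0.10) − (-0.20)(0.00)] = 0.0750
  C_31 = (-0.20)(-0.10) − (-0.15)(0.90) = 0.1550
  C_32 = −[(0.75)(-0.10) − (-0.15)(-0.10)] = 0.0900
  C_33 = (0.75)(0.90) − (-0.20)(-0.10) = 0.6550
det(I−A) = Σ_j (I−A)_1j·C_1j = (0.75)(0.4850) + (-0.20)(0.0550) + (-0.15)(0.0100) = 0.35125
adj(I−A) = Cᵀ =
  [ 0.4850   0.1250   0.1550]
  [ 0.0550   0.4125   0.0900]
  [ 0.0100   0.0750   0.6550]
(I − A)⁻¹ = adj(I−A) / det(I−A) ≈
  [   1.3808     0.3559     0.4413]
  [   0.1566     1.1744     0.2562]
  [   0.0285     0.2135     1.8648]
Δx = (I − A)⁻¹ Δd with Δd having +75 in the Furniture component and 0 elsewhere.
So Δx_1 = L_12 · (+75), where L_12 = adj(I−A)_12 / det(I−A) = 0.1250 / 0.35125.
Δx_1 = 0.1250 × (+75) / 0.35125 = 9.375 / 0.35125 ≈ 26.69.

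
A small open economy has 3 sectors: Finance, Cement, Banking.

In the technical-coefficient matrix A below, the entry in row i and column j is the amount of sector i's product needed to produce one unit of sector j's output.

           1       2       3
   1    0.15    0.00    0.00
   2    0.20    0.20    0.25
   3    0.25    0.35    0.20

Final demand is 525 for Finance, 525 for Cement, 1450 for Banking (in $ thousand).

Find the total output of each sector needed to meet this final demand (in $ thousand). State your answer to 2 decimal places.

I − A =
  [   0.85     0.00     0.00]
  [  -0.20     0.80    -0.25]
  [  -0.25    -0.35     0.80]
Cofactors of I−A, C_ij = (−1)^(i+j)·(minor ij) (rows/columns in the sector order above):
  C_11 = (0.80)(0.80) − (-0.25)(-0.35) = 0.5525
  C_12 = −[(-0.20)(0.80) − (-0.25)(-0.25)] = 0.2225
  C_13 = (-0.20)(-0.35) − (0.80)(-0.25) = 0.2700
  C_21 = −[(0.00)(0.80) − (0.00)(-0.35)] = 0.0000
  C_22 = (0.85)(0.80) − (0.00)(-0.25) = 0.6800
  C_23 = −[(0.85)(-0.35) − (0.00)(-0.25)] = 0.2975
  C_31 = (0.00)(-0.25) − (0.00)(0.80) = 0.0000
  C_32 = −[(0.85)(-0.25) − (0.00)(-0.20)] = 0.2125
  C_33 = (0.85)(0.80) − (0.00)(-0.20) = 0.6800
det(I−A) = Σ_j (I−A)_1j·C_1j = (0.85)(0.5525) + (0.00)(0.2225) + (0.00)(0.2700) = 0.469625
adj(I−A) = Cᵀ =
  [ 0.5525   0.0000   0.0000]
  [ 0.2225   0.6800   0.2125]
  [ 0.2700   0.2975   0.6800]
(I − A)⁻¹ = adj(I−A) / det(I−A) ≈
  [   1.1765     0.0000     0.0000]
  [   0.4738     1.4480     0.4525]
  [   0.5749     0.6335     1.4480]
x = (I − A)⁻¹ d = adj(I−A)·d / det(I−A), with det(I−A) = 0.469625:
  x_1 = (0.5525·525 + 0.0000·525 + 0.0000·1450) / 0.469625 = 290.0625 / 0.469625 ≈ 617.65
  x_2 = (0.2225·525 + 0.6800·525 + 0.2125·1450) / 0.469625 = 781.9375 / 0.469625 ≈ 1665.03
  x_3 = (0.2700·525 + 0.2975·525 + 0.6800·1450) / 0.469625 = 1283.9375 / 0.469625 ≈ 2733.96

x_1 = 617.65, x_2 = 1665.03, x_3 = 2733.96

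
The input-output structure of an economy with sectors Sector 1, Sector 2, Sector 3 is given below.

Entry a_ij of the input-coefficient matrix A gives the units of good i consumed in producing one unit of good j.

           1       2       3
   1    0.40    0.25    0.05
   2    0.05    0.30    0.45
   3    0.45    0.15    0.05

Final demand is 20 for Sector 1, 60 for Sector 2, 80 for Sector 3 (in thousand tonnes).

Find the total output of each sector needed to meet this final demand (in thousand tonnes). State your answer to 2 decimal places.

x_1 = 137.38, x_2 = 213.13, x_3 = 182.94

I − A =
  [   0.60    -0.25    -0.05]
  [  -0.05     0.70    -0.45]
  [  -0.45    -0.15     0.95]
Cofactors of I−A, C_ij = (−1)^(i+j)·(minor ij) (rows/columns in the sector order above):
  C_11 = (0.70)(0.95) − (-0.45)(-0.15) = 0.5975
  C_12 = −[(-0.05)(0.95) − (-0.45)(-0.45)] = 0.2500
  C_13 = (-0.05)(-0.15) − (0.70)(-0.45) = 0.3225
  C_21 = −[(-0.25)(0.95) − (-0.05)(-0.15)] = 0.2450
  C_22 = (0.60)(0.95) − (-0.05)(-0.45) = 0.5475
  C_23 = −[(0.60)(-0.15) − (-0.25)(-0.45)] = 0.2025
  C_31 = (-0.25)(-0.45) − (-0.05)(0.70) = 0.1475
  C_32 = −[(0.60)(-0.45) − (-0.05)(-0.05)] = 0.2725
  C_33 = (0.60)(0.70) − (-0.25)(-0.05) = 0.4075
det(I−A) = Σ_j (I−A)_1j·C_1j = (0.60)(0.5975) + (-0.25)(0.2500) + (-0.05)(0.3225) = 0.279875
adj(I−A) = Cᵀ =
  [ 0.5975   0.2450   0.1475]
  [ 0.2500   0.5475   0.2725]
  [ 0.3225   0.2025   0.4075]
(I − A)⁻¹ = adj(I−A) / det(I−A) ≈
  [   2.1349     0.8754     0.5270]
  [   0.8933     1.9562     0.9736]
  [   1.1523     0.7235     1.4560]
x = (I − A)⁻¹ d = adj(I−A)·d / det(I−A), with det(I−A) = 0.279875:
  x_1 = (0.5975·20 + 0.2450·60 + 0.1475·80) / 0.279875 = 38.45 / 0.279875 ≈ 137.38
  x_2 = (0.2500·20 + 0.5475·60 + 0.2725·80) / 0.279875 = 59.65 / 0.279875 ≈ 213.13
  x_3 = (0.3225·20 + 0.2025·60 + 0.4075·80) / 0.279875 = 51.20 / 0.279875 ≈ 182.94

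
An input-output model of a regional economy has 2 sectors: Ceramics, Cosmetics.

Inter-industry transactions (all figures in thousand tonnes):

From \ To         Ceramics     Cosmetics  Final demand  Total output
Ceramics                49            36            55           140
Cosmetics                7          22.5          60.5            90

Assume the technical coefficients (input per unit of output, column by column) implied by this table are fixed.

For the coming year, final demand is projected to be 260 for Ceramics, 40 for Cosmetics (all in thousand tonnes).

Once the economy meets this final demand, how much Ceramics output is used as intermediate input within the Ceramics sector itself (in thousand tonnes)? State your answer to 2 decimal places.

Technical coefficients a_ij = z_ij / X_j:
  a_11 = 49/140 = 0.35, a_21 = 7/140 = 0.05
  a_12 = 36/90 = 0.40, a_22 = 22.5/90 = 0.25
I − A =
  [   0.65    -0.40]
  [  -0.05     0.75]
det(I−A) = (0.65)(0.75) − (-0.40)(-0.05) = 0.4675
adj(I−A) = [[0.75, 0.40], [0.05, 0.65]]
(I − A)⁻¹ = adj(I−A) / det(I−A) ≈
  [   1.6043     0.8556]
  [   0.1070     1.3904]
First solve x = (I − A)⁻¹ d = adj(I−A)·d / det(I−A); in particular x_1 = (0.75·260 + 0.40·40) / 0.4675 = 211.00 / 0.4675 ≈ 451.3369.
Intermediate flow from 1 to 1: z_11 = a_11 · x_1 = 0.35 × 211.00 / 0.4675 = 73.85 / 0.4675 ≈ 157.97.

z_11 = 157.97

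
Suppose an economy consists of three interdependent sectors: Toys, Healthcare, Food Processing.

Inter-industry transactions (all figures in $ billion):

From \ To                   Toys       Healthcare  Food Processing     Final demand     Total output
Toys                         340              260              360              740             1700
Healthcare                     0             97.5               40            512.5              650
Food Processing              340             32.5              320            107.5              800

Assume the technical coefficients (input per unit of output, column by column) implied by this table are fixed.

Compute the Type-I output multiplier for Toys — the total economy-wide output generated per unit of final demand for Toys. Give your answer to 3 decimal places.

m_T = 2.112

Technical coefficients a_ij = z_ij / X_j:
  a_TT = 340/1700 = 0.20, a_HT = 0/1700 = 0.00, a_FT = 340/1700 = 0.20
  a_TH = 260/650 = 0.40, a_HH = 97.5/650 = 0.15, a_FH = 32.5/650 = 0.05
  a_TF = 360/800 = 0.45, a_HF = 40/800 = 0.05, a_FF = 320/800 = 0.40
I − A =
  [   0.80    -0.40    -0.45]
  [   0.00     0.85    -0.05]
  [  -0.20    -0.05     0.60]
Cofactors of I−A, C_ij = (−1)^(i+j)·(minor ij) (rows/columns in the sector order above):
  C_11 = (0.85)(0.60) − (-0.05)(-0.05) = 0.5075
  C_12 = −[(0.00)(0.60) − (-0.05)(-0.20)] = 0.0100
  C_13 = (0.00)(-0.05) − (0.85)(-0.20) = 0.1700
  C_21 = −[(-0.40)(0.60) − (-0.45)(-0.05)] = 0.2625
  C_22 = (0.80)(0.60) − (-0.45)(-0.20) = 0.3900
  C_23 = −[(0.80)(-0.05) − (-0.40)(-0.20)] = 0.1200
  C_31 = (-0.40)(-0.05) − (-0.45)(0.85) = 0.4025
  C_32 = −[(0.80)(-0.05) − (-0.45)(0.00)] = 0.0400
  C_33 = (0.80)(0.85) − (-0.40)(0.00) = 0.6800
det(I−A) = Σ_j (I−A)_1j·C_1j = (0.80)(0.5075) + (-0.40)(0.0100) + (-0.45)(0.1700) = 0.3255
adj(I−A) = Cᵀ =
  [ 0.5075   0.2625   0.4025]
  [ 0.0100   0.3900   0.0400]
  [ 0.1700   0.1200   0.6800]
(I − A)⁻¹ = adj(I−A) / det(I−A) ≈
  [   1.5591     0.8065     1.2366]
  [   0.0307     1.1982     0.1229]
  [   0.5223     0.3687     2.0891]
The output multiplier for sector j is the column-j sum of the Leontief inverse (I − A)⁻¹ = adj(I−A) / det(I−A).
Column T of adj(I−A): (0.5075, 0.0100, 0.1700); det(I−A) = 0.3255.
m_T = (0.5075 + 0.0100 + 0.1700) / 0.3255 = 0.6875 / 0.3255 ≈ 2.112.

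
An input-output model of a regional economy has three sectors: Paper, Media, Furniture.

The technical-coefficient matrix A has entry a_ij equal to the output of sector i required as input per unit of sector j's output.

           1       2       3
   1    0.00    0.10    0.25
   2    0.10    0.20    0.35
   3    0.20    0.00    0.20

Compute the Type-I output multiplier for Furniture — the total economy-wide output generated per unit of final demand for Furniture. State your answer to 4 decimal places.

I − A =
  [   1.00    -0.10    -0.25]
  [  -0.10     0.80    -0.35]
  [  -0.20     0.00     0.80]
Cofactors of I−A, C_ij = (−1)^(i+j)·(minor ij) (rows/columns in the sector order above):
  C_11 = (0.80)(0.80) − (-0.35)(0.00) = 0.6400
  C_12 = −[(-0.10)(0.80) − (-0.35)(-0.20)] = 0.1500
  C_13 = (-0.10)(0.00) − (0.80)(-0.20) = 0.1600
  C_21 = −[(-0.10)(0.80) − (-0.25)(0.00)] = 0.0800
  C_22 = (1.00)(0.80) − (-0.25)(-0.20) = 0.7500
  C_23 = −[(1.00)(0.00) − (-0.10)(-0.20)] = 0.0200
  C_31 = (-0.10)(-0.35) − (-0.25)(0.80) = 0.2350
  C_32 = −[(1.00)(-0.35) − (-0.25)(-0.10)] = 0.3750
  C_33 = (1.00)(0.80) − (-0.10)(-0.10) = 0.7900
det(I−A) = Σ_j (I−A)_1j·C_1j = (1.00)(0.6400) + (-0.10)(0.1500) + (-0.25)(0.1600) = 0.5850
adj(I−A) = Cᵀ =
  [ 0.6400   0.0800   0.2350]
  [ 0.1500   0.7500   0.3750]
  [ 0.1600   0.0200   0.7900]
(I − A)⁻¹ = adj(I−A) / det(I−A) ≈
  [   1.09402     0.13675     0.40171]
  [   0.25641     1.28205     0.64103]
  [   0.27350     0.03419     1.35043]
The output multiplier for sector j is the column-j sum of the Leontief inverse (I − A)⁻¹ = adj(I−A) / det(I−A).
Column 3 of adj(I−A): (0.2350, 0.3750, 0.7900); det(I−A) = 0.5850.
m_3 = (0.2350 + 0.3750 + 0.7900) / 0.5850 = 1.40 / 0.5850 ≈ 2.3932.

m_3 = 2.3932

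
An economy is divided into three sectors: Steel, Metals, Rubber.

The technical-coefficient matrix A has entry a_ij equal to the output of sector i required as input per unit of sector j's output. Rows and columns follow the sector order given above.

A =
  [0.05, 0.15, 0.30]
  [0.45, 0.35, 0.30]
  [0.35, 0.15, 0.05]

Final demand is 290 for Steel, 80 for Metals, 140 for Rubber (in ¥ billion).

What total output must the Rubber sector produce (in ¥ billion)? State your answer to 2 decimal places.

x_R = 474.43

I − A =
  [   0.95    -0.15    -0.30]
  [  -0.45     0.65    -0.30]
  [  -0.35    -0.15     0.95]
Cofactors of I−A, C_ij = (−1)^(i+j)·(minor ij) (rows/columns in the sector order above):
  C_11 = (0.65)(0.95) − (-0.30)(-0.15) = 0.5725
  C_12 = −[(-0.45)(0.95) − (-0.30)(-0.35)] = 0.5325
  C_13 = (-0.45)(-0.15) − (0.65)(-0.35) = 0.2950
  C_21 = −[(-0.15)(0.95) − (-0.30)(-0.15)] = 0.1875
  C_22 = (0.95)(0.95) − (-0.30)(-0.35) = 0.7975
  C_23 = −[(0.95)(-0.15) − (-0.15)(-0.35)] = 0.1950
  C_31 = (-0.15)(-0.30) − (-0.30)(0.65) = 0.2400
  C_32 = −[(0.95)(-0.30) − (-0.30)(-0.45)] = 0.4200
  C_33 = (0.95)(0.65) − (-0.15)(-0.45) = 0.5500
det(I−A) = Σ_j (I−A)_1j·C_1j = (0.95)(0.5725) + (-0.15)(0.5325) + (-0.30)(0.2950) = 0.3755
adj(I−A) = Cᵀ =
  [ 0.5725   0.1875   0.2400]
  [ 0.5325   0.7975   0.4200]
  [ 0.2950   0.1950   0.5500]
(I − A)⁻¹ = adj(I−A) / det(I−A) ≈
  [   1.5246     0.4993     0.6391]
  [   1.4181     2.1238     1.1185]
  [   0.7856     0.5193     1.4647]
x = (I − A)⁻¹ d = adj(I−A)·d / det(I−A), with det(I−A) = 0.3755:
  x_S = (0.5725·290 + 0.1875·80 + 0.2400·140) / 0.3755 = 214.625 / 0.3755 ≈ 571.57
  x_M = (0.5325·290 + 0.7975·80 + 0.4200·140) / 0.3755 = 277.025 / 0.3755 ≈ 737.75
  x_R = (0.2950·290 + 0.1950·80 + 0.5500·140) / 0.3755 = 178.15 / 0.3755 ≈ 474.43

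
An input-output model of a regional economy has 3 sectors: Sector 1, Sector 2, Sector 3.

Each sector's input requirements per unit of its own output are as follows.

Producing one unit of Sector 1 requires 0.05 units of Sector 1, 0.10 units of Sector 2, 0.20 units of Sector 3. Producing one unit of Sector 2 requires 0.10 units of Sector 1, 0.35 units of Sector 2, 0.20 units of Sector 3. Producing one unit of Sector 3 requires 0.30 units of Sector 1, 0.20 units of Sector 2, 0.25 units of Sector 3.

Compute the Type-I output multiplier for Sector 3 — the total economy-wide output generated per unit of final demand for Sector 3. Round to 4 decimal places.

m_3 = 2.8281

I − A =
  [   0.95    -0.10    -0.30]
  [  -0.10     0.65    -0.20]
  [  -0.20    -0.20     0.75]
Cofactors of I−A, C_ij = (−1)^(i+j)·(minor ij) (rows/columns in the sector order above):
  C_11 = (0.65)(0.75) − (-0.20)(-0.20) = 0.4475
  C_12 = −[(-0.10)(0.75) − (-0.20)(-0.20)] = 0.1150
  C_13 = (-0.10)(-0.20) − (0.65)(-0.20) = 0.1500
  C_21 = −[(-0.10)(0.75) − (-0.30)(-0.20)] = 0.1350
  C_22 = (0.95)(0.75) − (-0.30)(-0.20) = 0.6525
  C_23 = −[(0.95)(-0.20) − (-0.10)(-0.20)] = 0.2100
  C_31 = (-0.10)(-0.20) − (-0.30)(0.65) = 0.2150
  C_32 = −[(0.95)(-0.20) − (-0.30)(-0.10)] = 0.2200
  C_33 = (0.95)(0.65) − (-0.10)(-0.10) = 0.6075
det(I−A) = Σ_j (I−A)_1j·C_1j = (0.95)(0.4475) + (-0.10)(0.1150) + (-0.30)(0.1500) = 0.368625
adj(I−A) = Cᵀ =
  [ 0.4475   0.1350   0.2150]
  [ 0.1150   0.6525   0.2200]
  [ 0.1500   0.2100   0.6075]
(I − A)⁻¹ = adj(I−A) / det(I−A) ≈
  [   1.21397     0.36623     0.58325]
  [   0.31197     1.77009     0.59681]
  [   0.40692     0.56968     1.64802]
The output multiplier for sector j is the column-j sum of the Leontief inverse (I − A)⁻¹ = adj(I−A) / det(I−A).
Column 3 of adj(I−A): (0.2150, 0.2200, 0.6075); det(I−A) = 0.368625.
m_3 = (0.2150 + 0.2200 + 0.6075) / 0.368625 = 1.0425 / 0.368625 ≈ 2.8281.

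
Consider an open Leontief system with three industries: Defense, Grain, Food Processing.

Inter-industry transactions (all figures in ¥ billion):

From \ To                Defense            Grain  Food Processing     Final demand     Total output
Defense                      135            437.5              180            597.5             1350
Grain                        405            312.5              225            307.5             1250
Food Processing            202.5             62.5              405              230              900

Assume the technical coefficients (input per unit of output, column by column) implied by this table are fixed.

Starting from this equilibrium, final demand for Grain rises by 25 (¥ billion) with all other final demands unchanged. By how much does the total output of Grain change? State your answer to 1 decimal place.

Δx_G = 44.1

Technical coefficients a_ij = z_ij / X_j:
  a_DD = 135/1350 = 0.10, a_GD = 405/1350 = 0.30, a_FD = 202.5/1350 = 0.15
  a_DG = 437.5/1250 = 0.35, a_GG = 312.5/1250 = 0.25, a_FG = 62.5/1250 = 0.05
  a_DF = 180/900 = 0.20, a_GF = 225/900 = 0.25, a_FF = 405/900 = 0.45
I − A =
  [   0.90    -0.35    -0.20]
  [  -0.30     0.75    -0.25]
  [  -0.15    -0.05     0.55]
Cofactors of I−A, C_ij = (−1)^(i+j)·(minor ij) (rows/columns in the sector order above):
  C_11 = (0.75)(0.55) − (-0.25)(-0.05) = 0.4000
  C_12 = −[(-0.30)(0.55) − (-0.25)(-0.15)] = 0.2025
  C_13 = (-0.30)(-0.05) − (0.75)(-0.15) = 0.1275
  C_21 = −[(-0.35)(0.55) − (-0.20)(-0.05)] = 0.2025
  C_22 = (0.90)(0.55) − (-0.20)(-0.15) = 0.4650
  C_23 = −[(0.90)(-0.05) − (-0.35)(-0.15)] = 0.0975
  C_31 = (-0.35)(-0.25) − (-0.20)(0.75) = 0.2375
  C_32 = −[(0.90)(-0.25) − (-0.20)(-0.30)] = 0.2850
  C_33 = (0.90)(0.75) − (-0.35)(-0.30) = 0.5700
det(I−A) = Σ_j (I−A)_1j·C_1j = (0.90)(0.4000) + (-0.35)(0.2025) + (-0.20)(0.1275) = 0.263625
adj(I−A) = Cᵀ =
  [ 0.4000   0.2025   0.2375]
  [ 0.2025   0.4650   0.2850]
  [ 0.1275   0.0975   0.5700]
(I − A)⁻¹ = adj(I−A) / det(I−A) ≈
  [   1.5173     0.7681     0.9009]
  [   0.7681     1.7639     1.0811]
  [   0.4836     0.3698     2.1622]
Δx = (I − A)⁻¹ Δd with Δd having +25 in the Grain component and 0 elsewhere.
So Δx_G = L_GG · (+25), where L_GG = adj(I−A)_GG / det(I−A) = 0.4650 / 0.263625.
Δx_G = 0.4650 × (+25) / 0.263625 = 11.625 / 0.263625 ≈ 44.1.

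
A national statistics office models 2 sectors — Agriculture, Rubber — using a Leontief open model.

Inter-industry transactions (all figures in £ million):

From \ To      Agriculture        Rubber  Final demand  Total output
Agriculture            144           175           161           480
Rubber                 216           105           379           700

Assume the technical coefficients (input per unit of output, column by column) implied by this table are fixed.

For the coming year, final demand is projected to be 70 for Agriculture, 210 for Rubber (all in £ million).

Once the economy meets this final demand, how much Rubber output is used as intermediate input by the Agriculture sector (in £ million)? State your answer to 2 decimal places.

z_21 = 104.46

Technical coefficients a_ij = z_ij / X_j:
  a_11 = 144/480 = 0.30, a_21 = 216/480 = 0.45
  a_12 = 175/700 = 0.25, a_22 = 105/700 = 0.15
I − A =
  [   0.70    -0.25]
  [  -0.45     0.85]
det(I−A) = (0.70)(0.85) − (-0.25)(-0.45) = 0.4825
adj(I−A) = [[0.85, 0.25], [0.45, 0.70]]
(I − A)⁻¹ = adj(I−A) / det(I−A) ≈
  [   1.7617     0.5181]
  [   0.9326     1.4508]
First solve x = (I − A)⁻¹ d = adj(I−A)·d / det(I−A); in particular x_1 = (0.85·70 + 0.25·210) / 0.4825 = 112.00 / 0.4825 ≈ 232.1244.
Intermediate flow from 2 to 1: z_21 = a_21 · x_1 = 0.45 × 112.00 / 0.4825 = 50.40 / 0.4825 ≈ 104.46.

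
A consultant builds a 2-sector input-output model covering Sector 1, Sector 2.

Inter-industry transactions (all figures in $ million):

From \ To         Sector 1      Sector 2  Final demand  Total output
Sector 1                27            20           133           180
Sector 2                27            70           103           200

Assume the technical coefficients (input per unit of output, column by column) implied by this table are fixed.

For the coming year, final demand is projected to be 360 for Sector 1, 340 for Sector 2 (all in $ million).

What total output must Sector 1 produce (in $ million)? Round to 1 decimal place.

x_1 = 498.6

Technical coefficients a_ij = z_ij / X_j:
  a_11 = 27/180 = 0.15, a_21 = 27/180 = 0.15
  a_12 = 20/200 = 0.10, a_22 = 70/200 = 0.35
I − A =
  [   0.85    -0.10]
  [  -0.15     0.65]
det(I−A) = (0.85)(0.65) − (-0.10)(-0.15) = 0.5375
adj(I−A) = [[0.65, 0.10], [0.15, 0.85]]
(I − A)⁻¹ = adj(I−A) / det(I−A) ≈
  [   1.2093     0.1860]
  [   0.2791     1.5814]
x = (I − A)⁻¹ d = adj(I−A)·d / det(I−A), with det(I−A) = 0.5375:
  x_1 = (0.65·360 + 0.10·340) / 0.5375 = 268.00 / 0.5375 ≈ 498.6
  x_2 = (0.15·360 + 0.85·340) / 0.5375 = 343.00 / 0.5375 ≈ 638.1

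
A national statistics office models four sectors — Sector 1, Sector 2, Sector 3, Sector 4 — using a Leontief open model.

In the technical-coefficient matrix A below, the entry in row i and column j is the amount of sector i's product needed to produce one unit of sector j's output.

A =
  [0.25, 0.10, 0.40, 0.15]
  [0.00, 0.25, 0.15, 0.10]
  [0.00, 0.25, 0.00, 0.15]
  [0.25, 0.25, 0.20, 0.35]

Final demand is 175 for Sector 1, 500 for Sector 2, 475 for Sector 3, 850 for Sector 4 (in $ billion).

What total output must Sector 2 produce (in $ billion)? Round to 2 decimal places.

x_2 = 1282.15

I − A =
  [   0.75    -0.10    -0.40    -0.15]
  [   0.00     0.75    -0.15    -0.10]
  [   0.00    -0.25     1.00    -0.15]
  [  -0.25    -0.25    -0.20     0.65]
Compute the cofactors C_ij = (−1)^(i+j)·(3×3 minor ij) of I−A; the adjugate is their transpose:
adj(I−A) = Cᵀ =
  [ 0.405000   0.187000   0.224875   0.174125]
  [ 0.030625   0.412500   0.092500   0.091875]
  [ 0.034375   0.144375   0.316250   0.103125]
  [ 0.178125   0.275000   0.219375   0.534375]
det(I−A) = Σ_j (I−A)_1j·C_1j = (0.75)(0.405000) + (-0.10)(0.030625) + (-0.40)(0.034375) + (-0.15)(0.178125) = 0.26021875
(I − A)⁻¹ = adj(I−A) / det(I−A) ≈
  [   1.5564     0.7186     0.8642     0.6691]
  [   0.1177     1.5852     0.3555     0.3531]
  [   0.1321     0.5548     1.2153     0.3963]
  [   0.6845     1.0568     0.8430     2.0536]
x = (I − A)⁻¹ d = adj(I−A)·d / det(I−A), with det(I−A) = 0.26021875:
  x_1 = (0.405000·175 + 0.187000·500 + 0.224875·475 + 0.174125·850) / 0.26021875 = 419.196875 / 0.26021875 ≈ 1610.94
  x_2 = (0.030625·175 + 0.412500·500 + 0.092500·475 + 0.091875·850) / 0.26021875 = 333.640625 / 0.26021875 ≈ 1282.15
  x_3 = (0.034375·175 + 0.144375·500 + 0.316250·475 + 0.103125·850) / 0.26021875 = 316.078125 / 0.26021875 ≈ 1214.66
  x_4 = (0.178125·175 + 0.275000·500 + 0.219375·475 + 0.534375·850) / 0.26021875 = 727.09375 / 0.26021875 ≈ 2794.16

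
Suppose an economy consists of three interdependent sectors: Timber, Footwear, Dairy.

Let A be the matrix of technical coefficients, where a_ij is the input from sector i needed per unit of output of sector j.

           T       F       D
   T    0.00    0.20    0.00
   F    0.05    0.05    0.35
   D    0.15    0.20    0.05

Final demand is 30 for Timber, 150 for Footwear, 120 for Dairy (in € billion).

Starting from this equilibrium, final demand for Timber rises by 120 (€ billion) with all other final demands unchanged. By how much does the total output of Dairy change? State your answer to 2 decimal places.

I − A =
  [   1.00    -0.20     0.00]
  [  -0.05     0.95    -0.35]
  [  -0.15    -0.20     0.95]
Cofactors of I−A, C_ij = (−1)^(i+j)·(minor ij) (rows/columns in the sector order above):
  C_11 = (0.95)(0.95) − (-0.35)(-0.20) = 0.8325
  C_12 = −[(-0.05)(0.95) − (-0.35)(-0.15)] = 0.1000
  C_13 = (-0.05)(-0.20) − (0.95)(-0.15) = 0.1525
  C_21 = −[(-0.20)(0.95) − (0.00)(-0.20)] = 0.1900
  C_22 = (1.00)(0.95) − (0.00)(-0.15) = 0.9500
  C_23 = −[(1.00)(-0.20) − (-0.20)(-0.15)] = 0.2300
  C_31 = (-0.20)(-0.35) − (0.00)(0.95) = 0.0700
  C_32 = −[(1.00)(-0.35) − (0.00)(-0.05)] = 0.3500
  C_33 = (1.00)(0.95) − (-0.20)(-0.05) = 0.9400
det(I−A) = Σ_j (I−A)_1j·C_1j = (1.00)(0.8325) + (-0.20)(0.1000) + (0.00)(0.1525) = 0.8125
adj(I−A) = Cᵀ =
  [ 0.8325   0.1900   0.0700]
  [ 0.1000   0.9500   0.3500]
  [ 0.1525   0.2300   0.9400]
(I − A)⁻¹ = adj(I−A) / det(I−A) ≈
  [   1.0246     0.2338     0.0862]
  [   0.1231     1.1692     0.4308]
  [   0.1877     0.2831     1.1569]
Δx = (I − A)⁻¹ Δd with Δd having +120 in the Timber component and 0 elsewhere.
So Δx_D = L_DT · (+120), where L_DT = adj(I−A)_DT / det(I−A) = 0.1525 / 0.8125.
Δx_D = 0.1525 × (+120) / 0.8125 = 18.30 / 0.8125 ≈ 22.52.

Δx_D = 22.52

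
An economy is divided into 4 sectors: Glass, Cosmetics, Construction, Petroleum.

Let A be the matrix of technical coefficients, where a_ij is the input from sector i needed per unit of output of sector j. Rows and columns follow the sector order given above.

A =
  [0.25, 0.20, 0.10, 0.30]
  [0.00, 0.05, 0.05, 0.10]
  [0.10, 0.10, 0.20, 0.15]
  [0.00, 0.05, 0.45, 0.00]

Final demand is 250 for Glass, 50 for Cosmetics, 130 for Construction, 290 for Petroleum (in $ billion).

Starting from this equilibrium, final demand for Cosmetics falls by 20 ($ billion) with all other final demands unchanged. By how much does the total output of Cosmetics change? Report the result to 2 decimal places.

I − A =
  [   0.75    -0.20    -0.10    -0.30]
  [   0.00     0.95    -0.05    -0.10]
  [  -0.10    -0.10     0.80    -0.15]
  [   0.00    -0.05    -0.45     1.00]
Compute the cofactors C_ij = (−1)^(i+j)·(3×3 minor ij) of I−A; the adjugate is their transpose:
adj(I−A) = Cᵀ =
  [ 0.682000   0.182750   0.242500   0.259250]
  [ 0.009500   0.525875   0.071250   0.066125]
  [ 0.094500   0.102125   0.708750   0.144875]
  [ 0.043000   0.072250   0.322500   0.555750]
det(I−A) = Σ_j (I−A)_1j·C_1j = (0.75)(0.682000) + (-0.20)(0.009500) + (-0.10)(0.094500) + (-0.30)(0.043000) = 0.48725
(I − A)⁻¹ = adj(I−A) / det(I−A) ≈
  [   1.3997     0.3751     0.4977     0.5321]
  [   0.0195     1.0793     0.1462     0.1357]
  [   0.1939     0.2096     1.4546     0.2973]
  [   0.0883     0.1483     0.6619     1.1406]
Δx = (I − A)⁻¹ Δd with Δd having -20 in the Cosmetics component and 0 elsewhere.
So Δx_2 = L_22 · (-20), where L_22 = adj(I−A)_22 / det(I−A) = 0.525875 / 0.48725.
Δx_2 = 0.525875 × (-20) / 0.48725 = -10.5175 / 0.48725 ≈ -21.59.

Δx_2 = -21.59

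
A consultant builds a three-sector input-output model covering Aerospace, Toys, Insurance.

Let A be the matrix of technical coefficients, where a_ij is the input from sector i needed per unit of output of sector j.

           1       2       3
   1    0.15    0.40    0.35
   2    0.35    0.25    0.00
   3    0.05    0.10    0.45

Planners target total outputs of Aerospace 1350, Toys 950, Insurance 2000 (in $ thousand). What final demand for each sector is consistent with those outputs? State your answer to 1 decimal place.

d_1 = 67.5, d_2 = 240.0, d_3 = 937.5

I − A =
  [   0.85    -0.40    -0.35]
  [  -0.35     0.75     0.00]
  [  -0.05    -0.10     0.55]
d = (I − A) x:
  d_1 = (+0.85)·1350 + (-0.40)·950 + (-0.35)·2000 = 67.5
  d_2 = (-0.35)·1350 + (+0.75)·950 + (+0.00)·2000 = 240.0
  d_3 = (-0.05)·1350 + (-0.10)·950 + (+0.55)·2000 = 937.5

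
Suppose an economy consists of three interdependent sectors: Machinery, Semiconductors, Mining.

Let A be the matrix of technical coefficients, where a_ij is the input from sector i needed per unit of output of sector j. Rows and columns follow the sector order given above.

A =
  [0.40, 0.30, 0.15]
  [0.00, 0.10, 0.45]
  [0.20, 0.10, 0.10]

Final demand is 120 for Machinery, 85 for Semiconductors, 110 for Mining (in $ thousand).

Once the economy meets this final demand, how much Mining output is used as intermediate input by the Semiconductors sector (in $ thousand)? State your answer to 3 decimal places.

z_32 = 20.704

I − A =
  [   0.60    -0.30    -0.15]
  [   0.00     0.90    -0.45]
  [  -0.20    -0.10     0.90]
Cofactors of I−A, C_ij = (−1)^(i+j)·(minor ij) (rows/columns in the sector order above):
  C_11 = (0.90)(0.90) − (-0.45)(-0.10) = 0.7650
  C_12 = −[(0.00)(0.90) − (-0.45)(-0.20)] = 0.0900
  C_13 = (0.00)(-0.10) − (0.90)(-0.20) = 0.1800
  C_21 = −[(-0.30)(0.90) − (-0.15)(-0.10)] = 0.2850
  C_22 = (0.60)(0.90) − (-0.15)(-0.20) = 0.5100
  C_23 = −[(0.60)(-0.10) − (-0.30)(-0.20)] = 0.1200
  C_31 = (-0.30)(-0.45) − (-0.15)(0.90) = 0.2700
  C_32 = −[(0.60)(-0.45) − (-0.15)(0.00)] = 0.2700
  C_33 = (0.60)(0.90) − (-0.30)(0.00) = 0.5400
det(I−A) = Σ_j (I−A)_1j·C_1j = (0.60)(0.7650) + (-0.30)(0.0900) + (-0.15)(0.1800) = 0.4050
adj(I−A) = Cᵀ =
  [ 0.7650   0.2850   0.2700]
  [ 0.0900   0.5100   0.2700]
  [ 0.1800   0.1200   0.5400]
(I − A)⁻¹ = adj(I−A) / det(I−A) ≈
  [   1.8889     0.7037     0.6667]
  [   0.2222     1.2593     0.6667]
  [   0.4444     0.2963     1.3333]
First solve x = (I − A)⁻¹ d = adj(I−A)·d / det(I−A); in particular x_2 = (0.0900·120 + 0.5100·85 + 0.2700·110) / 0.4050 = 83.85 / 0.4050 ≈ 207.03704.
Intermediate flow from 3 to 2: z_32 = a_32 · x_2 = 0.10 × 83.85 / 0.4050 = 8.385 / 0.4050 ≈ 20.704.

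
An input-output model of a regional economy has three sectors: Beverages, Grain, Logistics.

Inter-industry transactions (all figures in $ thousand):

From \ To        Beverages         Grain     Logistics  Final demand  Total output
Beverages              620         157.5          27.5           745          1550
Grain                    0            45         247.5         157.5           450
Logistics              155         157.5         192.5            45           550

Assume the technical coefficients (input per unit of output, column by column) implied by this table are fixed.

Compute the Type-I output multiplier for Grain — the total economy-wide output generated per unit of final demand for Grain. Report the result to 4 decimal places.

Technical coefficients a_ij = z_ij / X_j:
  a_BB = 620/1550 = 0.40, a_GB = 0/1550 = 0.00, a_LB = 155/1550 = 0.10
  a_BG = 157.5/450 = 0.35, a_GG = 45/450 = 0.10, a_LG = 157.5/450 = 0.35
  a_BL = 27.5/550 = 0.05, a_GL = 247.5/550 = 0.45, a_LL = 192.5/550 = 0.35
I − A =
  [   0.60    -0.35    -0.05]
  [   0.00     0.90    -0.45]
  [  -0.10    -0.35     0.65]
Cofactors of I−A, C_ij = (−1)^(i+j)·(minor ij) (rows/columns in the sector order above):
  C_11 = (0.90)(0.65) − (-0.45)(-0.35) = 0.4275
  C_12 = −[(0.00)(0.65) − (-0.45)(-0.10)] = 0.0450
  C_13 = (0.00)(-0.35) − (0.90)(-0.10) = 0.0900
  C_21 = −[(-0.35)(0.65) − (-0.05)(-0.35)] = 0.2450
  C_22 = (0.60)(0.65) − (-0.05)(-0.10) = 0.3850
  C_23 = −[(0.60)(-0.35) − (-0.35)(-0.10)] = 0.2450
  C_31 = (-0.35)(-0.45) − (-0.05)(0.90) = 0.2025
  C_32 = −[(0.60)(-0.45) − (-0.05)(0.00)] = 0.2700
  C_33 = (0.60)(0.90) − (-0.35)(0.00) = 0.5400
det(I−A) = Σ_j (I−A)_1j·C_1j = (0.60)(0.4275) + (-0.35)(0.0450) + (-0.05)(0.0900) = 0.23625
adj(I−A) = Cᵀ =
  [ 0.4275   0.2450   0.2025]
  [ 0.0450   0.3850   0.2700]
  [ 0.0900   0.2450   0.5400]
(I − A)⁻¹ = adj(I−A) / det(I−A) ≈
  [   1.80952     1.03704     0.85714]
  [   0.19048     1.62963     1.14286]
  [   0.38095     1.03704     2.28571]
The output multiplier for sector j is the column-j sum of the Leontief inverse (I − A)⁻¹ = adj(I−A) / det(I−A).
Column G of adj(I−A): (0.2450, 0.3850, 0.2450); det(I−A) = 0.23625.
m_G = (0.2450 + 0.3850 + 0.2450) / 0.23625 = 0.875 / 0.23625 ≈ 3.7037.

m_G = 3.7037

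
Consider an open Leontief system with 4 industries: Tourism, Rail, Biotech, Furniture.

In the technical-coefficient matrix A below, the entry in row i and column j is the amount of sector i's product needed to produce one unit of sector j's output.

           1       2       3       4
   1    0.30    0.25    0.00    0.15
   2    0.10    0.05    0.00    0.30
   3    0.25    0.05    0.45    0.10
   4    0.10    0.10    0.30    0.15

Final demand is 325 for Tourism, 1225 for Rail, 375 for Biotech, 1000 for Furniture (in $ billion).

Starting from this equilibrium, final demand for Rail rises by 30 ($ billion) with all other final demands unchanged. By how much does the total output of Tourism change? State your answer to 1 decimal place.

I − A =
  [   0.70    -0.25     0.00    -0.15]
  [  -0.10     0.95     0.00    -0.30]
  [  -0.25    -0.05     0.55    -0.10]
  [  -0.10    -0.10    -0.30     0.85]
Compute the cofactors C_ij = (−1)^(i+j)·(3×3 minor ij) of I−A; the adjugate is their transpose:
adj(I−A) = Cᵀ =
  [ 0.394625   0.119875   0.065250   0.119625]
  [ 0.082750   0.286750   0.067500   0.123750]
  [ 0.210625   0.095375   0.499750   0.129625]
  [ 0.130500   0.081500   0.192000   0.352000]
det(I−A) = Σ_j (I−A)_1j·C_1j = (0.70)(0.394625) + (-0.25)(0.082750) + (0.00)(0.210625) + (-0.15)(0.130500) = 0.235975
(I − A)⁻¹ = adj(I−A) / det(I−A) ≈
  [   1.6723     0.5080     0.2765     0.5069]
  [   0.3507     1.2152     0.2860     0.5244]
  [   0.8926     0.4042     2.1178     0.5493]
  [   0.5530     0.3454     0.8136     1.4917]
Δx = (I − A)⁻¹ Δd with Δd having +30 in the Rail component and 0 elsewhere.
So Δx_1 = L_12 · (+30), where L_12 = adj(I−A)_12 / det(I−A) = 0.119875 / 0.235975.
Δx_1 = 0.119875 × (+30) / 0.235975 = 3.59625 / 0.235975 ≈ 15.2.

Δx_1 = 15.2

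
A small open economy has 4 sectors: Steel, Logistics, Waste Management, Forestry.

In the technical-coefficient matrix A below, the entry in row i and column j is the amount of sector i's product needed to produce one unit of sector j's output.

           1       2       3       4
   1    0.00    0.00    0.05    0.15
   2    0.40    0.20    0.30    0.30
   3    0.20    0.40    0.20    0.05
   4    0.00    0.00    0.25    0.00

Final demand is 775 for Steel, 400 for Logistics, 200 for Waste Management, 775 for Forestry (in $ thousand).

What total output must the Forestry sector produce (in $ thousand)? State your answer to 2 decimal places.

x_4 = 1178.32

I − A =
  [   1.00     0.00    -0.05    -0.15]
  [  -0.40     0.80    -0.30    -0.30]
  [  -0.20    -0.40     0.80    -0.05]
  [   0.00     0.00    -0.25     1.00]
Compute the cofactors C_ij = (−1)^(i+j)·(3×3 minor ij) of I−A; the adjugate is their transpose:
adj(I−A) = Cᵀ =
  [ 0.4800   0.0350   0.0700   0.0860]
  [ 0.3900   0.7700   0.4100   0.3100]
  [ 0.3200   0.4000   0.8000   0.2080]
  [ 0.0800   0.1000   0.2000   0.5040]
det(I−A) = Σ_j (I−A)_1j·C_1j = (1.00)(0.4800) + (0.00)(0.3900) + (-0.05)(0.3200) + (-0.15)(0.0800) = 0.4520
(I − A)⁻¹ = adj(I−A) / det(I−A) ≈
  [   1.0619     0.0774     0.1549     0.1903]
  [   0.8628     1.7035     0.9071     0.6858]
  [   0.7080     0.8850     1.7699     0.4602]
  [   0.1770     0.2212     0.4425     1.1150]
x = (I − A)⁻¹ d = adj(I−A)·d / det(I−A), with det(I−A) = 0.4520:
  x_1 = (0.4800·775 + 0.0350·400 + 0.0700·200 + 0.0860·775) / 0.4520 = 466.65 / 0.4520 ≈ 1032.41
  x_2 = (0.3900·775 + 0.7700·400 + 0.4100·200 + 0.3100·775) / 0.4520 = 932.50 / 0.4520 ≈ 2063.05
  x_3 = (0.3200·775 + 0.4000·400 + 0.8000·200 + 0.2080·775) / 0.4520 = 729.20 / 0.4520 ≈ 1613.27
  x_4 = (0.0800·775 + 0.1000·400 + 0.2000·200 + 0.5040·775) / 0.4520 = 532.60 / 0.4520 ≈ 1178.32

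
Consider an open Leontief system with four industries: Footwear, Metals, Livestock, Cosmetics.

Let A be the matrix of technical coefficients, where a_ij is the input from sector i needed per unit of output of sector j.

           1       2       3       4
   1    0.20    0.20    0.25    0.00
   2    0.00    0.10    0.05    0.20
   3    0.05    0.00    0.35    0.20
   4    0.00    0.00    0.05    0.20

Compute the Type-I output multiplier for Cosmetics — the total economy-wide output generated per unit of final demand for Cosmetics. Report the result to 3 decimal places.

m_4 = 2.194

I − A =
  [   0.80    -0.20    -0.25     0.00]
  [   0.00     0.90    -0.05    -0.20]
  [  -0.05     0.00     0.65    -0.20]
  [   0.00     0.00    -0.05     0.80]
Compute the cofactors C_ij = (−1)^(i+j)·(3×3 minor ij) of I−A; the adjugate is their transpose:
adj(I−A) = Cᵀ =
  [ 0.45900   0.10200   0.19000   0.07300]
  [ 0.00250   0.39800   0.04000   0.10950]
  [ 0.03600   0.00800   0.57600   0.14600]
  [ 0.00225   0.00050   0.03600   0.45625]
det(I−A) = Σ_j (I−A)_1j·C_1j = (0.80)(0.45900) + (-0.20)(0.00250) + (-0.25)(0.03600) + (0.00)(0.00225) = 0.3577
(I − A)⁻¹ = adj(I−A) / det(I−A) ≈
  [   1.2832     0.2852     0.5312     0.2041]
  [   0.0070     1.1127     0.1118     0.3061]
  [   0.1006     0.0224     1.6103     0.4082]
  [   0.0063     0.0014     0.1006     1.2755]
The output multiplier for sector j is the column-j sum of the Leontief inverse (I − A)⁻¹ = adj(I−A) / det(I−A).
Column 4 of adj(I−A): (0.07300, 0.10950, 0.14600, 0.45625); det(I−A) = 0.3577.
m_4 = (0.07300 + 0.10950 + 0.14600 + 0.45625) / 0.3577 = 0.78475 / 0.3577 ≈ 2.194.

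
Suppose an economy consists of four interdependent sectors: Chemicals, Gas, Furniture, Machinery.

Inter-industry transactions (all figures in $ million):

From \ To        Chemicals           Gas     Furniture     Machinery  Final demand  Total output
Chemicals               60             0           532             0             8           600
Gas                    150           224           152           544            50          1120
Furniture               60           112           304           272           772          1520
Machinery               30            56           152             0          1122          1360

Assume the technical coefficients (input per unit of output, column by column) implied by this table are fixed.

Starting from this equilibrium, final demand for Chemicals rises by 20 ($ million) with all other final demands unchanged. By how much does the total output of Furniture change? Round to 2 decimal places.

Technical coefficients a_ij = z_ij / X_j:
  a_11 = 60/600 = 0.10, a_21 = 150/600 = 0.25, a_31 = 60/600 = 0.10, a_41 = 30/600 = 0.05
  a_12 = 0/1120 = 0.00, a_22 = 224/1120 = 0.20, a_32 = 112/1120 = 0.10, a_42 = 56/1120 = 0.05
  a_13 = 532/1520 = 0.35, a_23 = 152/1520 = 0.10, a_33 = 304/1520 = 0.20, a_43 = 152/1520 = 0.10
  a_14 = 0/1360 = 0.00, a_24 = 544/1360 = 0.40, a_34 = 272/1360 = 0.20, a_44 = 0/1360 = 0.00
I − A =
  [   0.90     0.00    -0.35     0.00]
  [  -0.25     0.80    -0.10    -0.40]
  [  -0.10    -0.10     0.80    -0.20]
  [  -0.05    -0.05    -0.10     1.00]
Compute the cofactors C_ij = (−1)^(i+j)·(3×3 minor ij) of I−A; the adjugate is their transpose:
adj(I−A) = Cᵀ =
  [ 0.593000   0.038500   0.273000   0.070000]
  [ 0.226000   0.663500   0.220500   0.309500]
  [ 0.115500   0.099000   0.702000   0.180000]
  [ 0.052500   0.045000   0.094875   0.530250]
det(I−A) = Σ_j (I−A)_1j·C_1j = (0.90)(0.593000) + (0.00)(0.226000) + (-0.35)(0.115500) + (0.00)(0.052500) = 0.493275
(I − A)⁻¹ = adj(I−A) / det(I−A) ≈
  [   1.2022     0.0780     0.5534     0.1419]
  [   0.4582     1.3451     0.4470     0.6274]
  [   0.2341     0.2007     1.4231     0.3649]
  [   0.1064     0.0912     0.1923     1.0750]
Δx = (I − A)⁻¹ Δd with Δd having +20 in the Chemicals component and 0 elsewhere.
So Δx_3 = L_31 · (+20), where L_31 = adj(I−A)_31 / det(I−A) = 0.115500 / 0.493275.
Δx_3 = 0.115500 × (+20) / 0.493275 = 2.31 / 0.493275 ≈ 4.68.

Δx_3 = 4.68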